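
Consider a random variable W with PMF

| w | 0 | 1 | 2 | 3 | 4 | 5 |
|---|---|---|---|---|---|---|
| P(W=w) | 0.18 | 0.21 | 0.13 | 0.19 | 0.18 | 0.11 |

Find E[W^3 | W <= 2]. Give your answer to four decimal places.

P(W <= 2) = 0.18 + 0.21 + 0.13 = 0.52.
E[W^3 | W <= 2] = [0·0.18 + 1·0.21 + 8·0.13] / 0.52
 = 1.25 / 0.52
 = 125/52

2.4038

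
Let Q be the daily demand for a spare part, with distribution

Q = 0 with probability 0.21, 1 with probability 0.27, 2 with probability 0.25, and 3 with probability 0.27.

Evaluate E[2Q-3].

0.16

E[2Q-3] = Σ (2q-3)·P(Q=q)
 = (-3)·0.21 + (-1)·0.27 + 1·0.25 + 3·0.27
 = (-0.63) + (-0.27) + 0.25 + 0.81
 = 0.16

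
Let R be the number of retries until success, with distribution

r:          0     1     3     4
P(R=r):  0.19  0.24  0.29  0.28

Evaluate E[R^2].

E[R^2] = Σ r^2·P(R=r)
 = 0·0.19 + 1·0.24 + 9·0.29 + 16·0.28
 = 0 + 0.24 + 2.61 + 4.48
 = 7.33

7.33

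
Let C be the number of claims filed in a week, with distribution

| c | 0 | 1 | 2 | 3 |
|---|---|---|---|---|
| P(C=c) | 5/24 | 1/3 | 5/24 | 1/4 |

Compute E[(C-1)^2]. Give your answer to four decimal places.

1.4167

E[(C-1)^2] = Σ (c-1)^2·P(C=c)
 = 1·5/24 + 0·1/3 + 1·5/24 + 4·1/4
 = 5/24 + 0 + 5/24 + 1
 = 17/12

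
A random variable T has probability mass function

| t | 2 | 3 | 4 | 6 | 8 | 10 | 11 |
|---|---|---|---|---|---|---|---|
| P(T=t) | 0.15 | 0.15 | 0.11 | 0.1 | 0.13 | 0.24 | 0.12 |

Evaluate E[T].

E[T] = Σ t·P(T=t)
 = 2·0.15 + 3·0.15 + 4·0.11 + 6·0.1 + 8·0.13 + 10·0.24 + 11·0.12
 = 0.3 + 0.45 + 0.44 + 0.6 + 1.04 + 2.4 + 1.32
 = 6.55

6.55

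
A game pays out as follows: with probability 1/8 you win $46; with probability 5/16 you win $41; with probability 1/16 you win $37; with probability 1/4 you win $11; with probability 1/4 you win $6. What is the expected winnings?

25.125

E[payout] = 46·1/8 + 41·5/16 + 37·1/16 + 11·1/4 + 6·1/4
 = 23/4 + 205/16 + 37/16 + 11/4 + 3/2
 = 201/8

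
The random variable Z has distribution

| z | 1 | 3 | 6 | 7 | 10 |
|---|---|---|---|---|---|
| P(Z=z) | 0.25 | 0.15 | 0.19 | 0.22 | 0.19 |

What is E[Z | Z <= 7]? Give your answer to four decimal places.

4.1728

P(Z <= 7) = 0.25 + 0.15 + 0.19 + 0.22 = 0.81.
E[Z | Z <= 7] = [1·0.25 + 3·0.15 + 6·0.19 + 7·0.22] / 0.81
 = 3.38 / 0.81
 = 338/81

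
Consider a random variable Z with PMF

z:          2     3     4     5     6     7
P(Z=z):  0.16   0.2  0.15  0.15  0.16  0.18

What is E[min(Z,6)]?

E[min(Z,6)] = Σ min(z,6)·P(Z=z)
 = 2·0.16 + 3·0.2 + 4·0.15 + 5·0.15 + 6·0.16 + 6·0.18
 = 0.32 + 0.6 + 0.6 + 0.75 + 0.96 + 1.08
 = 4.31

4.31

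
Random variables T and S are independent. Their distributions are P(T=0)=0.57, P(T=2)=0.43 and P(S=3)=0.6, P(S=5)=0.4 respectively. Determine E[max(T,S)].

3.8

E[max(T,S)] = Σ_t Σ_s max(t,s) · P(T=t)P(S=s)
 = 3·0.342 + 5·0.228 + 3·0.258 + 5·0.172
 = 1.026 + 1.14 + 0.774 + 0.86
 = 3.8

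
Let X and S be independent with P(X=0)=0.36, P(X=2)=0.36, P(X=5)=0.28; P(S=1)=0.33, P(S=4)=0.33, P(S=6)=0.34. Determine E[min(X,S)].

1.5392

E[min(X,S)] = Σ_x Σ_s min(x,s) · P(X=x)P(S=s)
 = 0·0.1188 + 0·0.1188 + 0·0.1224 + 1·0.1188 + 2·0.1188 + 2·0.1224 + 1·0.0924 + 4·0.0924 + 5·0.0952
 = 0 + 0 + 0 + 0.1188 + 0.2376 + 0.2448 + 0.0924 + 0.3696 + 0.476
 = 1.5392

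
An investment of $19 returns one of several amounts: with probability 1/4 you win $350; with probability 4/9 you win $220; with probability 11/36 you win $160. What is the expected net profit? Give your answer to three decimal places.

215.167

E[payout] = 350·1/4 + 220·4/9 + 160·11/36
 = 175/2 + 880/9 + 440/9
 = 1405/6
Net = 1405/6 - 19 = 1291/6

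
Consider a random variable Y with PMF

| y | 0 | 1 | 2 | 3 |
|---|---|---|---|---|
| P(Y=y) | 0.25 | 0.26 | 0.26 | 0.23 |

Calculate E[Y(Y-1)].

E[Y(Y-1)] = Σ y(y-1)·P(Y=y)
 = 0·0.25 + 0·0.26 + 2·0.26 + 6·0.23
 = 0 + 0 + 0.52 + 1.38
 = 1.9

1.9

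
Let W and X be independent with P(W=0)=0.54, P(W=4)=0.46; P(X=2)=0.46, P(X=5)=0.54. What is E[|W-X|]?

E[|W-X|] = Σ_w Σ_x |w-x| · P(W=w)P(X=x)
 = 2·0.2484 + 5·0.2916 + 2·0.2116 + 1·0.2484
 = 0.4968 + 1.458 + 0.4232 + 0.2484
 = 2.6264

2.6264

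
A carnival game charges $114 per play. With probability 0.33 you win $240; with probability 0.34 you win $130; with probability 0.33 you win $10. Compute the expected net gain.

12.7

E[payout] = 240·0.33 + 130·0.34 + 10·0.33
 = 79.2 + 44.2 + 3.3
 = 126.7
Net = 126.7 - 114 = 12.7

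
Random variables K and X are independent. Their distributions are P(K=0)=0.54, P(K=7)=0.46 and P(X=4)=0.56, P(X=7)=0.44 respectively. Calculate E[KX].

17.1304

E[KX] = Σ_k Σ_x kx · P(K=k)P(X=x)
 = 0·0.3024 + 0·0.2376 + 28·0.2576 + 49·0.2024
 = 0 + 0 + 7.2128 + 9.9176
 = 17.1304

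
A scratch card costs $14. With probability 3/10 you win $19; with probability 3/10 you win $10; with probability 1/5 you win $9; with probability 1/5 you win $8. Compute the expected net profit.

E[payout] = 19·3/10 + 10·3/10 + 9·1/5 + 8·1/5
 = 57/10 + 3 + 9/5 + 8/5
 = 121/10
Net = 121/10 - 14 = -19/10

-1.9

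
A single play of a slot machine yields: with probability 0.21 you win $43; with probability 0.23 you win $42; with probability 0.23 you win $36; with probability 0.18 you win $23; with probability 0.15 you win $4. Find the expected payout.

31.71

E[payout] = 43·0.21 + 42·0.23 + 36·0.23 + 23·0.18 + 4·0.15
 = 9.03 + 9.66 + 8.28 + 4.14 + 0.6
 = 31.71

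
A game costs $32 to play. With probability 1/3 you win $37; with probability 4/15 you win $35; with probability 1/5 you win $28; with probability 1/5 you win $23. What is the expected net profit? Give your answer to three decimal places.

-0.133

E[payout] = 37·1/3 + 35·4/15 + 28·1/5 + 23·1/5
 = 37/3 + 28/3 + 28/5 + 23/5
 = 478/15
Net = 478/15 - 32 = -2/15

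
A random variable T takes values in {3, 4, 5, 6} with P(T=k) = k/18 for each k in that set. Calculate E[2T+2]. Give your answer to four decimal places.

E[2T+2] = Σ (2t+2)·P(T=t)
 = 8·1/6 + 10·2/9 + 12·5/18 + 14·1/3
 = 4/3 + 20/9 + 10/3 + 14/3
 = 104/9

11.5556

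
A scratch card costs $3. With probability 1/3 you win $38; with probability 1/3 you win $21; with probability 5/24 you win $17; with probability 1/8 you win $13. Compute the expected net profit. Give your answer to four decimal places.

21.8333

E[payout] = 38·1/3 + 21·1/3 + 17·5/24 + 13·1/8
 = 38/3 + 7 + 85/24 + 13/8
 = 149/6
Net = 149/6 - 3 = 131/6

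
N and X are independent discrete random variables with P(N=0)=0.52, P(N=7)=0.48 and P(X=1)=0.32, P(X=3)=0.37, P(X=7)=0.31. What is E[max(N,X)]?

5.232

E[max(N,X)] = Σ_n Σ_x max(n,x) · P(N=n)P(X=x)
 = 1·0.1664 + 3·0.1924 + 7·0.1612 + 7·0.1536 + 7·0.1776 + 7·0.1488
 = 0.1664 + 0.5772 + 1.1284 + 1.0752 + 1.2432 + 1.0416
 = 5.232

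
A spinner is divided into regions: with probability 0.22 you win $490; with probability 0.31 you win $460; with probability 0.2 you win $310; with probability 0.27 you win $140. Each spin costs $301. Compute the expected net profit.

E[payout] = 490·0.22 + 460·0.31 + 310·0.2 + 140·0.27
 = 107.8 + 142.6 + 62 + 37.8
 = 350.2
Net = 350.2 - 301 = 49.2

49.2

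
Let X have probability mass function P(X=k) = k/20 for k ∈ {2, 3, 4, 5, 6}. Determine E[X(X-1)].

17.5

E[X(X-1)] = Σ x(x-1)·P(X=x)
 = 2·1/10 + 6·3/20 + 12·1/5 + 20·1/4 + 30·3/10
 = 1/5 + 9/10 + 12/5 + 5 + 9
 = 35/2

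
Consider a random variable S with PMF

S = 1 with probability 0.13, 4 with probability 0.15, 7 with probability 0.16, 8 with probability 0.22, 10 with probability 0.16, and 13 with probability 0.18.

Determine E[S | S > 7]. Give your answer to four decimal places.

10.1786

P(S > 7) = 0.22 + 0.16 + 0.18 = 0.56.
E[S | S > 7] = [8·0.22 + 10·0.16 + 13·0.18] / 0.56
 = 5.7 / 0.56
 = 285/28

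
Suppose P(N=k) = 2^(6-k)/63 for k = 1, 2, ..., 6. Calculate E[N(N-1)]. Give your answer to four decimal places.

E[N(N-1)] = Σ n(n-1)·P(N=n)
 = 0·32/63 + 2·16/63 + 6·8/63 + 12·4/63 + 20·2/63 + 30·1/63
 = 0 + 32/63 + 16/21 + 16/21 + 40/63 + 10/21
 = 22/7

3.1429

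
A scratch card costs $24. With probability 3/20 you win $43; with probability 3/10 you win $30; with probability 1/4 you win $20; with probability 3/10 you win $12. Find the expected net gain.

0.05

E[payout] = 43·3/20 + 30·3/10 + 20·1/4 + 12·3/10
 = 129/20 + 9 + 5 + 18/5
 = 481/20
Net = 481/20 - 24 = 1/20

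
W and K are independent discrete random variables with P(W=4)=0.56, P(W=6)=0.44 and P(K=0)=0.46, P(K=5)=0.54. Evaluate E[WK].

13.176

E[WK] = Σ_w Σ_k wk · P(W=w)P(K=k)
 = 0·0.2576 + 20·0.3024 + 0·0.2024 + 30·0.2376
 = 0 + 6.048 + 0 + 7.128
 = 13.176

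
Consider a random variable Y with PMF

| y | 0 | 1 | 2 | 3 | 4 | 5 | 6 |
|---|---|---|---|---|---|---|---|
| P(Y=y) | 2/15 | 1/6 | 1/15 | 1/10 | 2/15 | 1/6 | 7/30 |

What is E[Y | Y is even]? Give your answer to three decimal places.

3.647

P(Y is even) = 2/15 + 1/15 + 2/15 + 7/30 = 17/30.
E[Y | Y is even] = [0·2/15 + 2·1/15 + 4·2/15 + 6·7/30] / (17/30)
 = 31/15 / (17/30)
 = 62/17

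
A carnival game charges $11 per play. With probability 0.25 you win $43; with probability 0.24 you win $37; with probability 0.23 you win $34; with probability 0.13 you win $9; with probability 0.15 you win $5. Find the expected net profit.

E[payout] = 43·0.25 + 37·0.24 + 34·0.23 + 9·0.13 + 5·0.15
 = 10.75 + 8.88 + 7.82 + 1.17 + 0.75
 = 29.37
Net = 29.37 - 11 = 18.37

18.37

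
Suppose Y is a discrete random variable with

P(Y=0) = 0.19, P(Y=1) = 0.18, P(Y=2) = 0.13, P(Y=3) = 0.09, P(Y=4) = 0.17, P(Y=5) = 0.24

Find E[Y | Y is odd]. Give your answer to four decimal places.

P(Y is odd) = 0.18 + 0.09 + 0.24 = 0.51.
E[Y | Y is odd] = [1·0.18 + 3·0.09 + 5·0.24] / 0.51
 = 1.65 / 0.51
 = 55/17

3.2353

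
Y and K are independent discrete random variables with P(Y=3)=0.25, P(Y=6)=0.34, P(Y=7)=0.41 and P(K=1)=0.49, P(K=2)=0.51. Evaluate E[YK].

8.5466

E[YK] = Σ_y Σ_k yk · P(Y=y)P(K=k)
 = 3·0.1225 + 6·0.1275 + 6·0.1666 + 12·0.1734 + 7·0.2009 + 14·0.2091
 = 0.3675 + 0.765 + 0.9996 + 2.0808 + 1.4063 + 2.9274
 = 8.5466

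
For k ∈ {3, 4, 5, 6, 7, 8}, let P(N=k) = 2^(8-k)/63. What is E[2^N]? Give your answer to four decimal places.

E[2^N] = Σ 2^n·P(N=n)
 = 8·32/63 + 16·16/63 + 32·8/63 + 64·4/63 + 128·2/63 + 256·1/63
 = 256/63 + 256/63 + 256/63 + 256/63 + 256/63 + 256/63
 = 512/21

24.3810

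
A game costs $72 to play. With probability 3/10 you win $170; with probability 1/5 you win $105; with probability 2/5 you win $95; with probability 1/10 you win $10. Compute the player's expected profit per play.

E[payout] = 170·3/10 + 105·1/5 + 95·2/5 + 10·1/10
 = 51 + 21 + 38 + 1
 = 111
Net = 111 - 72 = 39

39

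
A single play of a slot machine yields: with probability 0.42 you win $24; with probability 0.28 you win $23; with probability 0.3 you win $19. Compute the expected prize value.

22.22

E[payout] = 24·0.42 + 23·0.28 + 19·0.3
 = 10.08 + 6.44 + 5.7
 = 22.22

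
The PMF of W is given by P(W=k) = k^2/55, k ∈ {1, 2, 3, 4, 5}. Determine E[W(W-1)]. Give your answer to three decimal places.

13.709

E[W(W-1)] = Σ w(w-1)·P(W=w)
 = 0·1/55 + 2·4/55 + 6·9/55 + 12·16/55 + 20·5/11
 = 0 + 8/55 + 54/55 + 192/55 + 100/11
 = 754/55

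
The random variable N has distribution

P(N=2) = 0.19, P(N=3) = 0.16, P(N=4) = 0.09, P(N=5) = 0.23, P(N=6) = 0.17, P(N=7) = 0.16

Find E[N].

E[N] = Σ n·P(N=n)
 = 2·0.19 + 3·0.16 + 4·0.09 + 5·0.23 + 6·0.17 + 7·0.16
 = 0.38 + 0.48 + 0.36 + 1.15 + 1.02 + 1.12
 = 4.51

4.51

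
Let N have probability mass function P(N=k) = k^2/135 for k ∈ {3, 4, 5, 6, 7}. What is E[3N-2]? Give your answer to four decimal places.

E[3N-2] = Σ (3n-2)·P(N=n)
 = 7·1/15 + 10·16/135 + 13·5/27 + 16·4/15 + 19·49/135
 = 7/15 + 32/27 + 65/27 + 64/15 + 931/135
 = 137/9

15.2222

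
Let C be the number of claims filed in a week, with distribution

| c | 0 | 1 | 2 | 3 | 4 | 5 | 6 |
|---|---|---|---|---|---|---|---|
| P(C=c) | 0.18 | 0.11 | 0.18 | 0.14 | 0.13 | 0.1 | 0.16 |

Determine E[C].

2.87

E[C] = Σ c·P(C=c)
 = 0·0.18 + 1·0.11 + 2·0.18 + 3·0.14 + 4·0.13 + 5·0.1 + 6·0.16
 = 0 + 0.11 + 0.36 + 0.42 + 0.52 + 0.5 + 0.96
 = 2.87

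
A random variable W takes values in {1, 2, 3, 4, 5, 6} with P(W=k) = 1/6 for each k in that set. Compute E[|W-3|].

E[|W-3|] = Σ |w-3|·P(W=w)
 = 2·1/6 + 1·1/6 + 0·1/6 + 1·1/6 + 2·1/6 + 3·1/6
 = 1/3 + 1/6 + 0 + 1/6 + 1/3 + 1/2
 = 3/2

1.5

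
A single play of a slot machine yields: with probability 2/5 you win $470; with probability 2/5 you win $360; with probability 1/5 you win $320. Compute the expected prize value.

E[payout] = 470·2/5 + 360·2/5 + 320·1/5
 = 188 + 144 + 64
 = 396

396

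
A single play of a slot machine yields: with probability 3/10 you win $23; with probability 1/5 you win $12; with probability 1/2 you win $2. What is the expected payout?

10.3

E[payout] = 23·3/10 + 12·1/5 + 2·1/2
 = 69/10 + 12/5 + 1
 = 103/10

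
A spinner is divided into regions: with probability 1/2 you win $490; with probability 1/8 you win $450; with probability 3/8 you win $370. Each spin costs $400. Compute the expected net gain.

40

E[payout] = 490·1/2 + 450·1/8 + 370·3/8
 = 245 + 225/4 + 555/4
 = 440
Net = 440 - 400 = 40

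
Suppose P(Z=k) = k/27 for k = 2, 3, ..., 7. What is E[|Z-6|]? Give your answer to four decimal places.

1.3704

E[|Z-6|] = Σ |z-6|·P(Z=z)
 = 4·2/27 + 3·1/9 + 2·4/27 + 1·5/27 + 0·2/9 + 1·7/27
 = 8/27 + 1/3 + 8/27 + 5/27 + 0 + 7/27
 = 37/27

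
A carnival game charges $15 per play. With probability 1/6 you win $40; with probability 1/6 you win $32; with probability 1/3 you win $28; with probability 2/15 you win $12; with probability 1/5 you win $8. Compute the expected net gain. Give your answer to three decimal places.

9.533

E[payout] = 40·1/6 + 32·1/6 + 28·1/3 + 12·2/15 + 8·1/5
 = 20/3 + 16/3 + 28/3 + 8/5 + 8/5
 = 368/15
Net = 368/15 - 15 = 143/15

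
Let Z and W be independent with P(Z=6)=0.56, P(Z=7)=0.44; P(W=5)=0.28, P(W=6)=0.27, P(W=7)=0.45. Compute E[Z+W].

12.61

E[Z+W] = Σ_z Σ_w (z+w) · P(Z=z)P(W=w)
 = 11·0.1568 + 12·0.1512 + 13·0.252 + 12·0.1232 + 13·0.1188 + 14·0.198
 = 1.7248 + 1.8144 + 3.276 + 1.4784 + 1.5444 + 2.772
 = 12.61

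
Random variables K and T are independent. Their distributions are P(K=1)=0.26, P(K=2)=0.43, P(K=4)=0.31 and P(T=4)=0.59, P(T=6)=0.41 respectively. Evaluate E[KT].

E[KT] = Σ_k Σ_t kt · P(K=k)P(T=t)
 = 4·0.1534 + 6·0.1066 + 8·0.2537 + 12·0.1763 + 16·0.1829 + 24·0.1271
 = 0.6136 + 0.6396 + 2.0296 + 2.1156 + 2.9264 + 3.0504
 = 11.3752

11.3752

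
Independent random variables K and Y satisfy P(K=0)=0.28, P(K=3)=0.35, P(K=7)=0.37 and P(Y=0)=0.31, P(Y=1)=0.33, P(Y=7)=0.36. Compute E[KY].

E[KY] = Σ_k Σ_y ky · P(K=k)P(Y=y)
 = 0·0.0868 + 0·0.0924 + 0·0.1008 + 0·0.1085 + 3·0.1155 + 21·0.126 + 0·0.1147 + 7·0.1221 + 49·0.1332
 = 0 + 0 + 0 + 0 + 0.3465 + 2.646 + 0 + 0.8547 + 6.5268
 = 10.374

10.374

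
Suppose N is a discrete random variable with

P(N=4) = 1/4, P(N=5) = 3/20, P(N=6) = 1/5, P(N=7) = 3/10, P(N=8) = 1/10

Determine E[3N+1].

E[3N+1] = Σ (3n+1)·P(N=n)
 = 13·1/4 + 16·3/20 + 19·1/5 + 22·3/10 + 25·1/10
 = 13/4 + 12/5 + 19/5 + 33/5 + 5/2
 = 371/20

18.55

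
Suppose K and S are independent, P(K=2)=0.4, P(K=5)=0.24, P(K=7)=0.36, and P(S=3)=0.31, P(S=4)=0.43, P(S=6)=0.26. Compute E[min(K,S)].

E[min(K,S)] = Σ_k Σ_s min(k,s) · P(K=k)P(S=s)
 = 2·0.124 + 2·0.172 + 2·0.104 + 3·0.0744 + 4·0.1032 + 5·0.0624 + 3·0.1116 + 4·0.1548 + 6·0.0936
 = 0.248 + 0.344 + 0.208 + 0.2232 + 0.4128 + 0.312 + 0.3348 + 0.6192 + 0.5616
 = 3.2636

3.2636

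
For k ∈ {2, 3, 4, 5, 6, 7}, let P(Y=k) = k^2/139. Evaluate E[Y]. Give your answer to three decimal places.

5.633

E[Y] = Σ y·P(Y=y)
 = 2·4/139 + 3·9/139 + 4·16/139 + 5·25/139 + 6·36/139 + 7·49/139
 = 8/139 + 27/139 + 64/139 + 125/139 + 216/139 + 343/139
 = 783/139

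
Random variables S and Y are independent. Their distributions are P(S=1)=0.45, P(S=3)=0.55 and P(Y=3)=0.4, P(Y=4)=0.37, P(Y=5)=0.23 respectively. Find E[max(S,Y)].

E[max(S,Y)] = Σ_s Σ_y max(s,y) · P(S=s)P(Y=y)
 = 3·0.18 + 4·0.1665 + 5·0.1035 + 3·0.22 + 4·0.2035 + 5·0.1265
 = 0.54 + 0.666 + 0.5175 + 0.66 + 0.814 + 0.6325
 = 3.83

3.83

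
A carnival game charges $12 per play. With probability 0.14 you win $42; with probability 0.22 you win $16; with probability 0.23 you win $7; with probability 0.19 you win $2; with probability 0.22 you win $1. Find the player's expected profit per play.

-0.39

E[payout] = 42·0.14 + 16·0.22 + 7·0.23 + 2·0.19 + 1·0.22
 = 5.88 + 3.52 + 1.61 + 0.38 + 0.22
 = 11.61
Net = 11.61 - 12 = -0.39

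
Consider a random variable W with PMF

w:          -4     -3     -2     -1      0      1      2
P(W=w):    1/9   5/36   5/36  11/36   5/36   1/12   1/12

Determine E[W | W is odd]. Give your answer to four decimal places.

P(W is odd) = 5/36 + 11/36 + 1/12 = 19/36.
E[W | W is odd] = [(-3)·5/36 + (-1)·11/36 + 1·1/12] / (19/36)
 = -23/36 / (19/36)
 = -23/19

-1.2105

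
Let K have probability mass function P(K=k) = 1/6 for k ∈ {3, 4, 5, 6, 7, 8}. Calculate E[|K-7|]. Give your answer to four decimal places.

1.8333

E[|K-7|] = Σ |k-7|·P(K=k)
 = 4·1/6 + 3·1/6 + 2·1/6 + 1·1/6 + 0·1/6 + 1·1/6
 = 2/3 + 1/2 + 1/3 + 1/6 + 0 + 1/6
 = 11/6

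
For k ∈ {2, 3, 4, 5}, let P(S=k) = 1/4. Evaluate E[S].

E[S] = Σ s·P(S=s)
 = 2·1/4 + 3·1/4 + 4·1/4 + 5·1/4
 = 1/2 + 3/4 + 1 + 5/4
 = 7/2

3.5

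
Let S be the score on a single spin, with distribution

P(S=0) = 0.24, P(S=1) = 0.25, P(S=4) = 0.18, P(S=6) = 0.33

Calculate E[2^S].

E[2^S] = Σ 2^s·P(S=s)
 = 1·0.24 + 2·0.25 + 16·0.18 + 64·0.33
 = 0.24 + 0.5 + 2.88 + 21.12
 = 24.74

24.74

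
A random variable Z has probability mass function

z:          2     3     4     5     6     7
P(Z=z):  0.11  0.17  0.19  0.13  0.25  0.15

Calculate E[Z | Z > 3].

5.5

P(Z > 3) = 0.19 + 0.13 + 0.25 + 0.15 = 0.72.
E[Z | Z > 3] = [4·0.19 + 5·0.13 + 6·0.25 + 7·0.15] / 0.72
 = 3.96 / 0.72
 = 11/2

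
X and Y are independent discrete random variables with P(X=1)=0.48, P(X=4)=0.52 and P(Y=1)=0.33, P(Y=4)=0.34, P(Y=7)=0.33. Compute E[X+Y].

6.56

E[X+Y] = Σ_x Σ_y (x+y) · P(X=x)P(Y=y)
 = 2·0.1584 + 5·0.1632 + 8·0.1584 + 5·0.1716 + 8·0.1768 + 11·0.1716
 = 0.3168 + 0.816 + 1.2672 + 0.858 + 1.4144 + 1.8876
 = 6.56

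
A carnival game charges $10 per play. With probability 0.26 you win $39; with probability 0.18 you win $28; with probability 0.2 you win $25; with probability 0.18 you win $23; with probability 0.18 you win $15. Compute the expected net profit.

17.02

E[payout] = 39·0.26 + 28·0.18 + 25·0.2 + 23·0.18 + 15·0.18
 = 10.14 + 5.04 + 5 + 4.14 + 2.7
 = 27.02
Net = 27.02 - 10 = 17.02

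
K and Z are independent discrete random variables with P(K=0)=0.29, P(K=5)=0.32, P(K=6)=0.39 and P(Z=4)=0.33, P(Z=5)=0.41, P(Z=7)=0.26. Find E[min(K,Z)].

3.4171

E[min(K,Z)] = Σ_k Σ_z min(k,z) · P(K=k)P(Z=z)
 = 0·0.0957 + 0·0.1189 + 0·0.0754 + 4·0.1056 + 5·0.1312 + 5·0.0832 + 4·0.1287 + 5·0.1599 + 6·0.1014
 = 0 + 0 + 0 + 0.4224 + 0.656 + 0.416 + 0.5148 + 0.7995 + 0.6084
 = 3.4171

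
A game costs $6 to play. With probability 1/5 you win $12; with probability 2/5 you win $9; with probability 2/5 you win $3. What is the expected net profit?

1.2

E[payout] = 12·1/5 + 9·2/5 + 3·2/5
 = 12/5 + 18/5 + 6/5
 = 36/5
Net = 36/5 - 6 = 6/5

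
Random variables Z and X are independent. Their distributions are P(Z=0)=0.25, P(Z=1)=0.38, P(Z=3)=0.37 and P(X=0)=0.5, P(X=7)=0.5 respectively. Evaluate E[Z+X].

E[Z+X] = Σ_z Σ_x (z+x) · P(Z=z)P(X=x)
 = 0·0.125 + 7·0.125 + 1·0.19 + 8·0.19 + 3·0.185 + 10·0.185
 = 0 + 0.875 + 0.19 + 1.52 + 0.555 + 1.85
 = 4.99

4.99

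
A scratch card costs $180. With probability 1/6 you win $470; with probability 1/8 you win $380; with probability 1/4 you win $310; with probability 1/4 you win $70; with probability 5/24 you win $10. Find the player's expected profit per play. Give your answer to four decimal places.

42.9167

E[payout] = 470·1/6 + 380·1/8 + 310·1/4 + 70·1/4 + 10·5/24
 = 235/3 + 95/2 + 155/2 + 35/2 + 25/12
 = 2675/12
Net = 2675/12 - 180 = 515/12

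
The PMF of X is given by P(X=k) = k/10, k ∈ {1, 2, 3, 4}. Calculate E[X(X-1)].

7

E[X(X-1)] = Σ x(x-1)·P(X=x)
 = 0·1/10 + 2·1/5 + 6·3/10 + 12·2/5
 = 0 + 2/5 + 9/5 + 24/5
 = 7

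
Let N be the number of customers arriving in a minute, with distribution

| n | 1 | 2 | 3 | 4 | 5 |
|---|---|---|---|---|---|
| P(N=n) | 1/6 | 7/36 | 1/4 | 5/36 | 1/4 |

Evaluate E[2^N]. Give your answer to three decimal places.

E[2^N] = Σ 2^n·P(N=n)
 = 2·1/6 + 4·7/36 + 8·1/4 + 16·5/36 + 32·1/4
 = 1/3 + 7/9 + 2 + 20/9 + 8
 = 40/3

13.333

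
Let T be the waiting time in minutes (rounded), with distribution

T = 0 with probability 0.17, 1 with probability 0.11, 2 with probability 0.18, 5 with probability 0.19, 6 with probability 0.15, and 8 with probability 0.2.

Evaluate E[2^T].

E[2^T] = Σ 2^t·P(T=t)
 = 1·0.17 + 2·0.11 + 4·0.18 + 32·0.19 + 64·0.15 + 256·0.2
 = 0.17 + 0.22 + 0.72 + 6.08 + 9.6 + 51.2
 = 67.99

67.99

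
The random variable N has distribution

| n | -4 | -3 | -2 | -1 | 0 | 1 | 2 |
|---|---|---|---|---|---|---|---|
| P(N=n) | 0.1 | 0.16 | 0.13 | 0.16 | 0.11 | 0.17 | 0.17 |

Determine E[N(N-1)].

5.36

E[N(N-1)] = Σ n(n-1)·P(N=n)
 = 20·0.1 + 12·0.16 + 6·0.13 + 2·0.16 + 0·0.11 + 0·0.17 + 2·0.17
 = 2 + 1.92 + 0.78 + 0.32 + 0 + 0 + 0.34
 = 5.36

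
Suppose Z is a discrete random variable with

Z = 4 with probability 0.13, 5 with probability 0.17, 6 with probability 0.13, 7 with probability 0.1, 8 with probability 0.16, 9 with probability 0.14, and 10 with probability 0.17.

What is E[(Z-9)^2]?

7.87

E[(Z-9)^2] = Σ (z-9)^2·P(Z=z)
 = 25·0.13 + 16·0.17 + 9·0.13 + 4·0.1 + 1·0.16 + 0·0.14 + 1·0.17
 = 3.25 + 2.72 + 1.17 + 0.4 + 0.16 + 0 + 0.17
 = 7.87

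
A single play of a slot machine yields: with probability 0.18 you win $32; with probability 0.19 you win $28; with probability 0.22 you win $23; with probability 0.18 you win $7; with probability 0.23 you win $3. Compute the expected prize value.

E[payout] = 32·0.18 + 28·0.19 + 23·0.22 + 7·0.18 + 3·0.23
 = 5.76 + 5.32 + 5.06 + 1.26 + 0.69
 = 18.09

18.09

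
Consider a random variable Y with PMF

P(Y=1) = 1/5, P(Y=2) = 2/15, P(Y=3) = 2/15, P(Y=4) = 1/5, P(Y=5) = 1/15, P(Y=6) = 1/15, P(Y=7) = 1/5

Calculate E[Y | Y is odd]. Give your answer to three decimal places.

P(Y is odd) = 1/5 + 2/15 + 1/15 + 1/5 = 3/5.
E[Y | Y is odd] = [1·1/5 + 3·2/15 + 5·1/15 + 7·1/5] / (3/5)
 = 7/3 / (3/5)
 = 35/9

3.889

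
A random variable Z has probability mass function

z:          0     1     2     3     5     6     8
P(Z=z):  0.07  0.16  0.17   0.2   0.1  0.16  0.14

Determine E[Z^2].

19.86

E[Z^2] = Σ z^2·P(Z=z)
 = 0·0.07 + 1·0.16 + 4·0.17 + 9·0.2 + 25·0.1 + 36·0.16 + 64·0.14
 = 0 + 0.16 + 0.68 + 1.8 + 2.5 + 5.76 + 8.96
 = 19.86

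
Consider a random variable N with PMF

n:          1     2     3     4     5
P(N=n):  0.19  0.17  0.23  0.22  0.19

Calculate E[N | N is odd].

P(N is odd) = 0.19 + 0.23 + 0.19 = 0.61.
E[N | N is odd] = [1·0.19 + 3·0.23 + 5·0.19] / 0.61
 = 1.83 / 0.61
 = 3

3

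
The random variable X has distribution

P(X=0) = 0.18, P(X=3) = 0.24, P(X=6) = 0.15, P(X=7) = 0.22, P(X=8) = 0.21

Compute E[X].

E[X] = Σ x·P(X=x)
 = 0·0.18 + 3·0.24 + 6·0.15 + 7·0.22 + 8·0.21
 = 0 + 0.72 + 0.9 + 1.54 + 1.68
 = 4.84

4.84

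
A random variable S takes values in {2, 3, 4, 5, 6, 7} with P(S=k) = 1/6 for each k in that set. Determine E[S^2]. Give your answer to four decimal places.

E[S^2] = Σ s^2·P(S=s)
 = 4·1/6 + 9·1/6 + 16·1/6 + 25·1/6 + 36·1/6 + 49·1/6
 = 2/3 + 3/2 + 8/3 + 25/6 + 6 + 49/6
 = 139/6

23.1667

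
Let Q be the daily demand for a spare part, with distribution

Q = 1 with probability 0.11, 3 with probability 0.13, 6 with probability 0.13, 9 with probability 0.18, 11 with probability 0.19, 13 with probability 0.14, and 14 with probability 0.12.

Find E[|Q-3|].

5.93

E[|Q-3|] = Σ |q-3|·P(Q=q)
 = 2·0.11 + 0·0.13 + 3·0.13 + 6·0.18 + 8·0.19 + 10·0.14 + 11·0.12
 = 0.22 + 0 + 0.39 + 1.08 + 1.52 + 1.4 + 1.32
 = 5.93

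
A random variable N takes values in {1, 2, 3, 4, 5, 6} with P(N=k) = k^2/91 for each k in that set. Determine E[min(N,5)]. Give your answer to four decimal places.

E[min(N,5)] = Σ min(n,5)·P(N=n)
 = 1·1/91 + 2·4/91 + 3·9/91 + 4·16/91 + 5·25/91 + 5·36/91
 = 1/91 + 8/91 + 27/91 + 64/91 + 125/91 + 180/91
 = 405/91

4.4505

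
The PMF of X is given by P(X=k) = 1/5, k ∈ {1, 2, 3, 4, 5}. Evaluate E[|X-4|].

E[|X-4|] = Σ |x-4|·P(X=x)
 = 3·1/5 + 2·1/5 + 1·1/5 + 0·1/5 + 1·1/5
 = 3/5 + 2/5 + 1/5 + 0 + 1/5
 = 7/5

1.4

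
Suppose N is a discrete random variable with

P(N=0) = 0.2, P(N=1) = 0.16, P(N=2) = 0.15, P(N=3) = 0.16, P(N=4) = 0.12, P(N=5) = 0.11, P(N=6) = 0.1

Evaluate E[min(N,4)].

2.26

E[min(N,4)] = Σ min(n,4)·P(N=n)
 = 0·0.2 + 1·0.16 + 2·0.15 + 3·0.16 + 4·0.12 + 4·0.11 + 4·0.1
 = 0 + 0.16 + 0.3 + 0.48 + 0.48 + 0.44 + 0.4
 = 2.26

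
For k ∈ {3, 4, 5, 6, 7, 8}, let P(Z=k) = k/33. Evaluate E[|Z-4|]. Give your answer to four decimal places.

E[|Z-4|] = Σ |z-4|·P(Z=z)
 = 1·1/11 + 0·4/33 + 1·5/33 + 2·2/11 + 3·7/33 + 4·8/33
 = 1/11 + 0 + 5/33 + 4/11 + 7/11 + 32/33
 = 73/33

2.2121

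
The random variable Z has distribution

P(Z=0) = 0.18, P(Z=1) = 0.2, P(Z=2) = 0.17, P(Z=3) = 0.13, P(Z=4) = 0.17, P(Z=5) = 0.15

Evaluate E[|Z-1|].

E[|Z-1|] = Σ |z-1|·P(Z=z)
 = 1·0.18 + 0·0.2 + 1·0.17 + 2·0.13 + 3·0.17 + 4·0.15
 = 0.18 + 0 + 0.17 + 0.26 + 0.51 + 0.6
 = 1.72

1.72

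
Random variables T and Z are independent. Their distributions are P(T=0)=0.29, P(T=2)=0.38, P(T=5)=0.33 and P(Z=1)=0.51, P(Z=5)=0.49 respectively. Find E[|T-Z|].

E[|T-Z|] = Σ_t Σ_z |t-z| · P(T=t)P(Z=z)
 = 1·0.1479 + 5·0.1421 + 1·0.1938 + 3·0.1862 + 4·0.1683 + 0·0.1617
 = 0.1479 + 0.7105 + 0.1938 + 0.5586 + 0.6732 + 0
 = 2.284

2.284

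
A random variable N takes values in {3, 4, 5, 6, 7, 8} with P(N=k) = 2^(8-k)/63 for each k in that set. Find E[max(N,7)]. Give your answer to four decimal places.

E[max(N,7)] = Σ max(n,7)·P(N=n)
 = 7·32/63 + 7·16/63 + 7·8/63 + 7·4/63 + 7·2/63 + 8·1/63
 = 32/9 + 16/9 + 8/9 + 4/9 + 2/9 + 8/63
 = 442/63

7.0159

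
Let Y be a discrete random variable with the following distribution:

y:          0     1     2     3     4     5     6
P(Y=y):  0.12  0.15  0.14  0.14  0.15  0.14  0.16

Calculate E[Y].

E[Y] = Σ y·P(Y=y)
 = 0·0.12 + 1·0.15 + 2·0.14 + 3·0.14 + 4·0.15 + 5·0.14 + 6·0.16
 = 0 + 0.15 + 0.28 + 0.42 + 0.6 + 0.7 + 0.96
 = 3.11

3.11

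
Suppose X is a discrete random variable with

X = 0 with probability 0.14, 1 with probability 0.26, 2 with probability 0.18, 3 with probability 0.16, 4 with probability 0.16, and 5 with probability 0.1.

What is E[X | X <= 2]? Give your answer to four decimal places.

P(X <= 2) = 0.14 + 0.26 + 0.18 = 0.58.
E[X | X <= 2] = [0·0.14 + 1·0.26 + 2·0.18] / 0.58
 = 0.62 / 0.58
 = 31/29

1.0690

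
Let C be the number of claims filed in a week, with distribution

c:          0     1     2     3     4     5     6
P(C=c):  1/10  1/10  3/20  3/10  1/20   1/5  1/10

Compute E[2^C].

16.9

E[2^C] = Σ 2^c·P(C=c)
 = 1·1/10 + 2·1/10 + 4·3/20 + 8·3/10 + 16·1/20 + 32·1/5 + 64·1/10
 = 1/10 + 1/5 + 3/5 + 12/5 + 4/5 + 32/5 + 32/5
 = 169/10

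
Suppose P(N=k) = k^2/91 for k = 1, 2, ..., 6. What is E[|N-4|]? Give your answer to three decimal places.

E[|N-4|] = Σ |n-4|·P(N=n)
 = 3·1/91 + 2·4/91 + 1·9/91 + 0·16/91 + 1·25/91 + 2·36/91
 = 3/91 + 8/91 + 9/91 + 0 + 25/91 + 72/91
 = 9/7

1.286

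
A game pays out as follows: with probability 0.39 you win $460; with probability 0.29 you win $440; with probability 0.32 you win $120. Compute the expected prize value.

E[payout] = 460·0.39 + 440·0.29 + 120·0.32
 = 179.4 + 127.6 + 38.4
 = 345.4

345.4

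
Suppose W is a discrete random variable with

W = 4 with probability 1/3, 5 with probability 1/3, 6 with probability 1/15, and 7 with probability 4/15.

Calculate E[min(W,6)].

5

E[min(W,6)] = Σ min(w,6)·P(W=w)
 = 4·1/3 + 5·1/3 + 6·1/15 + 6·4/15
 = 4/3 + 5/3 + 2/5 + 8/5
 = 5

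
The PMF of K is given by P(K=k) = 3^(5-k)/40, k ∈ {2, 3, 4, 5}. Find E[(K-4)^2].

E[(K-4)^2] = Σ (k-4)^2·P(K=k)
 = 4·27/40 + 1·9/40 + 0·3/40 + 1·1/40
 = 27/10 + 9/40 + 0 + 1/40
 = 59/20

2.95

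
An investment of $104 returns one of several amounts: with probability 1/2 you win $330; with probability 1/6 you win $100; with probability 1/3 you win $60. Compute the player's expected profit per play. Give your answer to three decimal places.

97.667

E[payout] = 330·1/2 + 100·1/6 + 60·1/3
 = 165 + 50/3 + 20
 = 605/3
Net = 605/3 - 104 = 293/3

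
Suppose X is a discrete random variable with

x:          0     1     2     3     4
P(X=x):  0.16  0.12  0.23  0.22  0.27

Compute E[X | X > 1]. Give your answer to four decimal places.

3.0556

P(X > 1) = 0.23 + 0.22 + 0.27 = 0.72.
E[X | X > 1] = [2·0.23 + 3·0.22 + 4·0.27] / 0.72
 = 2.2 / 0.72
 = 55/18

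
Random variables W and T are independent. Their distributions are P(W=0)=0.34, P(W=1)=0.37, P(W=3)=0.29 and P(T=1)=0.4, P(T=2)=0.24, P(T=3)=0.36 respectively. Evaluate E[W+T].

E[W+T] = Σ_w Σ_t (w+t) · P(W=w)P(T=t)
 = 1·0.136 + 2·0.0816 + 3·0.1224 + 2·0.148 + 3·0.0888 + 4·0.1332 + 4·0.116 + 5·0.0696 + 6·0.1044
 = 0.136 + 0.1632 + 0.3672 + 0.296 + 0.2664 + 0.5328 + 0.464 + 0.348 + 0.6264
 = 3.2

3.2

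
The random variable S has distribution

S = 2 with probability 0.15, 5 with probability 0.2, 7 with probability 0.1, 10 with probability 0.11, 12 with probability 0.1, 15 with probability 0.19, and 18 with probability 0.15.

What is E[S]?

E[S] = Σ s·P(S=s)
 = 2·0.15 + 5·0.2 + 7·0.1 + 10·0.11 + 12·0.1 + 15·0.19 + 18·0.15
 = 0.3 + 1 + 0.7 + 1.1 + 1.2 + 2.85 + 2.7
 = 9.85

9.85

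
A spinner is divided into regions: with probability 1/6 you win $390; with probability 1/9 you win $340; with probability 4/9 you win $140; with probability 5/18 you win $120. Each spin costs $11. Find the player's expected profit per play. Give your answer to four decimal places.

187.3333

E[payout] = 390·1/6 + 340·1/9 + 140·4/9 + 120·5/18
 = 65 + 340/9 + 560/9 + 100/3
 = 595/3
Net = 595/3 - 11 = 562/3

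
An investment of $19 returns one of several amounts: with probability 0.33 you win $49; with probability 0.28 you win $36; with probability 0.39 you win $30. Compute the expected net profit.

E[payout] = 49·0.33 + 36·0.28 + 30·0.39
 = 16.17 + 10.08 + 11.7
 = 37.95
Net = 37.95 - 19 = 18.95

18.95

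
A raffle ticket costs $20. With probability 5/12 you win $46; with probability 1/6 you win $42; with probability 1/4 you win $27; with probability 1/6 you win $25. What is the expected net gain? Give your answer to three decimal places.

E[payout] = 46·5/12 + 42·1/6 + 27·1/4 + 25·1/6
 = 115/6 + 7 + 27/4 + 25/6
 = 445/12
Net = 445/12 - 20 = 205/12

17.083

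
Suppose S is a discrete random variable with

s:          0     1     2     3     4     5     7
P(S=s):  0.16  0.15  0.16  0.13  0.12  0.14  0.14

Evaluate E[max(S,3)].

E[max(S,3)] = Σ max(s,3)·P(S=s)
 = 3·0.16 + 3·0.15 + 3·0.16 + 3·0.13 + 4·0.12 + 5·0.14 + 7·0.14
 = 0.48 + 0.45 + 0.48 + 0.39 + 0.48 + 0.7 + 0.98
 = 3.96

3.96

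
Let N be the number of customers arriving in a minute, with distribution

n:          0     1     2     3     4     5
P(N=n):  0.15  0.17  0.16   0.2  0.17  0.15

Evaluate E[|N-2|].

1.46

E[|N-2|] = Σ |n-2|·P(N=n)
 = 2·0.15 + 1·0.17 + 0·0.16 + 1·0.2 + 2·0.17 + 3·0.15
 = 0.3 + 0.17 + 0 + 0.2 + 0.34 + 0.45
 = 1.46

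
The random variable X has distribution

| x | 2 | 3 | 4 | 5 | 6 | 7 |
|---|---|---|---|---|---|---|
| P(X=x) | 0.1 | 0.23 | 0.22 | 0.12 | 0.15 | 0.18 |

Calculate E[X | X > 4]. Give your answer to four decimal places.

6.1333

P(X > 4) = 0.12 + 0.15 + 0.18 = 0.45.
E[X | X > 4] = [5·0.12 + 6·0.15 + 7·0.18] / 0.45
 = 2.76 / 0.45
 = 92/15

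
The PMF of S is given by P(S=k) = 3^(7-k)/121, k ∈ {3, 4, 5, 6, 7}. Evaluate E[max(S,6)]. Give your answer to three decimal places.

E[max(S,6)] = Σ max(s,6)·P(S=s)
 = 6·81/121 + 6·27/121 + 6·9/121 + 6·3/121 + 7·1/121
 = 486/121 + 162/121 + 54/121 + 18/121 + 7/121
 = 727/121

6.008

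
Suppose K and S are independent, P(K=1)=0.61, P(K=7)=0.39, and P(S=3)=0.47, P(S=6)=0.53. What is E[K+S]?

E[K+S] = Σ_k Σ_s (k+s) · P(K=k)P(S=s)
 = 4·0.2867 + 7·0.3233 + 10·0.1833 + 13·0.2067
 = 1.1468 + 2.2631 + 1.833 + 2.6871
 = 7.93

7.93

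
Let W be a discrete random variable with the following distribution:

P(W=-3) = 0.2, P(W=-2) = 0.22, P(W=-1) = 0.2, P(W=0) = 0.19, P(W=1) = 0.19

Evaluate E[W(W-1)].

E[W(W-1)] = Σ w(w-1)·P(W=w)
 = 12·0.2 + 6·0.22 + 2·0.2 + 0·0.19 + 0·0.19
 = 2.4 + 1.32 + 0.4 + 0 + 0
 = 4.12

4.12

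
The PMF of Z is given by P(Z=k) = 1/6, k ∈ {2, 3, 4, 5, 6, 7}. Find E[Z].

E[Z] = Σ z·P(Z=z)
 = 2·1/6 + 3·1/6 + 4·1/6 + 5·1/6 + 6·1/6 + 7·1/6
 = 1/3 + 1/2 + 2/3 + 5/6 + 1 + 7/6
 = 9/2

4.5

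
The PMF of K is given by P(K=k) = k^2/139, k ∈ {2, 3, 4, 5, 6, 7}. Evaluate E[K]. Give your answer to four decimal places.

E[K] = Σ k·P(K=k)
 = 2·4/139 + 3·9/139 + 4·16/139 + 5·25/139 + 6·36/139 + 7·49/139
 = 8/139 + 27/139 + 64/139 + 125/139 + 216/139 + 343/139
 = 783/139

5.6331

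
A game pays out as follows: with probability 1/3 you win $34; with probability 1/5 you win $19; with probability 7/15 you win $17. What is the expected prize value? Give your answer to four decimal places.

23.0667

E[payout] = 34·1/3 + 19·1/5 + 17·7/15
 = 34/3 + 19/5 + 119/15
 = 346/15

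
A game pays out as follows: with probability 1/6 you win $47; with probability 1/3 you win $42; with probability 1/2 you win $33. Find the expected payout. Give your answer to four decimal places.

E[payout] = 47·1/6 + 42·1/3 + 33·1/2
 = 47/6 + 14 + 33/2
 = 115/3

38.3333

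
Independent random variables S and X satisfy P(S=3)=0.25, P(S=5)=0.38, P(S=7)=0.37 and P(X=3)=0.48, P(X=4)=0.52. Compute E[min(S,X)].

E[min(S,X)] = Σ_s Σ_x min(s,x) · P(S=s)P(X=x)
 = 3·0.12 + 3·0.13 + 3·0.1824 + 4·0.1976 + 3·0.1776 + 4·0.1924
 = 0.36 + 0.39 + 0.5472 + 0.7904 + 0.5328 + 0.7696
 = 3.39

3.39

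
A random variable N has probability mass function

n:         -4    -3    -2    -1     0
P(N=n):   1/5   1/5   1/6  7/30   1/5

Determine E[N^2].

E[N^2] = Σ n^2·P(N=n)
 = 16·1/5 + 9·1/5 + 4·1/6 + 1·7/30 + 0·1/5
 = 16/5 + 9/5 + 2/3 + 7/30 + 0
 = 59/10

5.9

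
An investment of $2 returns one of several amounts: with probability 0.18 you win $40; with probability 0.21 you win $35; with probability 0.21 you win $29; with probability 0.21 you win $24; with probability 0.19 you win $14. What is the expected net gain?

26.34

E[payout] = 40·0.18 + 35·0.21 + 29·0.21 + 24·0.21 + 14·0.19
 = 7.2 + 7.35 + 6.09 + 5.04 + 2.66
 = 28.34
Net = 28.34 - 2 = 26.34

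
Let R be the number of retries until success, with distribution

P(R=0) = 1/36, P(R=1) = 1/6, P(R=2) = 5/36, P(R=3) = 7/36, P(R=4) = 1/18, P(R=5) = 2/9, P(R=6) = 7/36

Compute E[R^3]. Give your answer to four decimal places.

E[R^3] = Σ r^3·P(R=r)
 = 0·1/36 + 1·1/6 + 8·5/36 + 27·7/36 + 64·1/18 + 125·2/9 + 216·7/36
 = 0 + 1/6 + 10/9 + 21/4 + 32/9 + 250/9 + 42
 = 2875/36

79.8611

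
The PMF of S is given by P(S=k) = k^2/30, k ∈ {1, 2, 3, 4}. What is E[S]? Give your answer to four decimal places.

3.3333

E[S] = Σ s·P(S=s)
 = 1·1/30 + 2·2/15 + 3·3/10 + 4·8/15
 = 1/30 + 4/15 + 9/10 + 32/15
 = 10/3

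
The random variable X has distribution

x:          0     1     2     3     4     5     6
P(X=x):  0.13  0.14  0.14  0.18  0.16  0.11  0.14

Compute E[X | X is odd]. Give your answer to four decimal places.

P(X is odd) = 0.14 + 0.18 + 0.11 = 0.43.
E[X | X is odd] = [1·0.14 + 3·0.18 + 5·0.11] / 0.43
 = 1.23 / 0.43
 = 123/43

2.8605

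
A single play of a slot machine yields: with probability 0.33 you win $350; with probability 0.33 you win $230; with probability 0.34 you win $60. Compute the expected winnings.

211.8

E[payout] = 350·0.33 + 230·0.33 + 60·0.34
 = 115.5 + 75.9 + 20.4
 = 211.8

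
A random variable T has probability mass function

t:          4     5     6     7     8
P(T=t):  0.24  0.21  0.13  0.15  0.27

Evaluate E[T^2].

E[T^2] = Σ t^2·P(T=t)
 = 16·0.24 + 25·0.21 + 36·0.13 + 49·0.15 + 64·0.27
 = 3.84 + 5.25 + 4.68 + 7.35 + 17.28
 = 38.4

38.4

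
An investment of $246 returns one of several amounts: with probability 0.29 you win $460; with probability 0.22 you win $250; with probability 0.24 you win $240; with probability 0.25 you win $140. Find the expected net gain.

35

E[payout] = 460·0.29 + 250·0.22 + 240·0.24 + 140·0.25
 = 133.4 + 55 + 57.6 + 35
 = 281
Net = 281 - 246 = 35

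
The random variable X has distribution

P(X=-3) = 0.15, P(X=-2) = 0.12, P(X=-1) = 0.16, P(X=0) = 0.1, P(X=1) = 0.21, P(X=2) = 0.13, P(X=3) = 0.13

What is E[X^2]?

E[X^2] = Σ x^2·P(X=x)
 = 9·0.15 + 4·0.12 + 1·0.16 + 0·0.1 + 1·0.21 + 4·0.13 + 9·0.13
 = 1.35 + 0.48 + 0.16 + 0 + 0.21 + 0.52 + 1.17
 = 3.89

3.89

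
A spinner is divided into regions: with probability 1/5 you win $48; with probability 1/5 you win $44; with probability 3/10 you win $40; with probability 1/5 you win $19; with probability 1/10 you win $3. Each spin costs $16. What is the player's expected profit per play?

18.5

E[payout] = 48·1/5 + 44·1/5 + 40·3/10 + 19·1/5 + 3·1/10
 = 48/5 + 44/5 + 12 + 19/5 + 3/10
 = 69/2
Net = 69/2 - 16 = 37/2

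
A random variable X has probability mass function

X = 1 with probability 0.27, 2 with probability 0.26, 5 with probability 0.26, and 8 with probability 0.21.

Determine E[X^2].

21.25

E[X^2] = Σ x^2·P(X=x)
 = 1·0.27 + 4·0.26 + 25·0.26 + 64·0.21
 = 0.27 + 1.04 + 6.5 + 13.44
 = 21.25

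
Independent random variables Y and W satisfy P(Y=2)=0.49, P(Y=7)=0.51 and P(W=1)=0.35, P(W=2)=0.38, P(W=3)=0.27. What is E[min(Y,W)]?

E[min(Y,W)] = Σ_y Σ_w min(y,w) · P(Y=y)P(W=w)
 = 1·0.1715 + 2·0.1862 + 2·0.1323 + 1·0.1785 + 2·0.1938 + 3·0.1377
 = 0.1715 + 0.3724 + 0.2646 + 0.1785 + 0.3876 + 0.4131
 = 1.7877

1.7877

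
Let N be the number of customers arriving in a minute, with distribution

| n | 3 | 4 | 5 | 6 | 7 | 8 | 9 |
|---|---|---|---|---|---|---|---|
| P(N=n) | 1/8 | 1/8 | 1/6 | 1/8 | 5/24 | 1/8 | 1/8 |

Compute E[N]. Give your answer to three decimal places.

6.042

E[N] = Σ n·P(N=n)
 = 3·1/8 + 4·1/8 + 5·1/6 + 6·1/8 + 7·5/24 + 8·1/8 + 9·1/8
 = 3/8 + 1/2 + 5/6 + 3/4 + 35/24 + 1 + 9/8
 = 145/24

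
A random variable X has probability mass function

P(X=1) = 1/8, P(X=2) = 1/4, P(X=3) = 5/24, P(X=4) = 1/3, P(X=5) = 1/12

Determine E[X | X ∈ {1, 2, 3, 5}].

P(X ∈ {1, 2, 3, 5}) = 1/8 + 1/4 + 5/24 + 1/12 = 2/3.
E[X | X ∈ {1, 2, 3, 5}] = [1·1/8 + 2·1/4 + 3·5/24 + 5·1/12] / (2/3)
 = 5/3 / (2/3)
 = 5/2

2.5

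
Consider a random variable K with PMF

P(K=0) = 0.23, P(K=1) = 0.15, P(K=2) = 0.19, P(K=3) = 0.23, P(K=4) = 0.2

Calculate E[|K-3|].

E[|K-3|] = Σ |k-3|·P(K=k)
 = 3·0.23 + 2·0.15 + 1·0.19 + 0·0.23 + 1·0.2
 = 0.69 + 0.3 + 0.19 + 0 + 0.2
 = 1.38

1.38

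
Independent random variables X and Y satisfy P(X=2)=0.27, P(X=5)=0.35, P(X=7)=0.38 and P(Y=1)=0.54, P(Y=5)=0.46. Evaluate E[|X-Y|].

E[|X-Y|] = Σ_x Σ_y |x-y| · P(X=x)P(Y=y)
 = 1·0.1458 + 3·0.1242 + 4·0.189 + 0·0.161 + 6·0.2052 + 2·0.1748
 = 0.1458 + 0.3726 + 0.756 + 0 + 1.2312 + 0.3496
 = 2.8552

2.8552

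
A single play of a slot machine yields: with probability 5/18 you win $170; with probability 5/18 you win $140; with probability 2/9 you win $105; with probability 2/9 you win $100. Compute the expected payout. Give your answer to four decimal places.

131.6667

E[payout] = 170·5/18 + 140·5/18 + 105·2/9 + 100·2/9
 = 425/9 + 350/9 + 70/3 + 200/9
 = 395/3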